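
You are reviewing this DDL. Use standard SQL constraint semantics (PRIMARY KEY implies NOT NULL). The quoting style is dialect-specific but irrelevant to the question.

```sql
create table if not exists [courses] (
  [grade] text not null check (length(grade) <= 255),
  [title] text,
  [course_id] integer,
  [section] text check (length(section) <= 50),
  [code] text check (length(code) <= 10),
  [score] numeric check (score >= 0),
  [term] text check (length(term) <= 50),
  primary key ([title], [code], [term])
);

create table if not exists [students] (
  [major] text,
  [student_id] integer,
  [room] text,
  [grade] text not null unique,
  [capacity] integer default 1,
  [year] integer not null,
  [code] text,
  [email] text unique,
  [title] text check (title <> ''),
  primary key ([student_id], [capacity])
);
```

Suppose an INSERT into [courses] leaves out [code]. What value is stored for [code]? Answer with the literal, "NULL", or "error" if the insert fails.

error

code has no DEFAULT clause.
Omitting it would insert NULL, but it is part of the PRIMARY KEY, so the INSERT fails.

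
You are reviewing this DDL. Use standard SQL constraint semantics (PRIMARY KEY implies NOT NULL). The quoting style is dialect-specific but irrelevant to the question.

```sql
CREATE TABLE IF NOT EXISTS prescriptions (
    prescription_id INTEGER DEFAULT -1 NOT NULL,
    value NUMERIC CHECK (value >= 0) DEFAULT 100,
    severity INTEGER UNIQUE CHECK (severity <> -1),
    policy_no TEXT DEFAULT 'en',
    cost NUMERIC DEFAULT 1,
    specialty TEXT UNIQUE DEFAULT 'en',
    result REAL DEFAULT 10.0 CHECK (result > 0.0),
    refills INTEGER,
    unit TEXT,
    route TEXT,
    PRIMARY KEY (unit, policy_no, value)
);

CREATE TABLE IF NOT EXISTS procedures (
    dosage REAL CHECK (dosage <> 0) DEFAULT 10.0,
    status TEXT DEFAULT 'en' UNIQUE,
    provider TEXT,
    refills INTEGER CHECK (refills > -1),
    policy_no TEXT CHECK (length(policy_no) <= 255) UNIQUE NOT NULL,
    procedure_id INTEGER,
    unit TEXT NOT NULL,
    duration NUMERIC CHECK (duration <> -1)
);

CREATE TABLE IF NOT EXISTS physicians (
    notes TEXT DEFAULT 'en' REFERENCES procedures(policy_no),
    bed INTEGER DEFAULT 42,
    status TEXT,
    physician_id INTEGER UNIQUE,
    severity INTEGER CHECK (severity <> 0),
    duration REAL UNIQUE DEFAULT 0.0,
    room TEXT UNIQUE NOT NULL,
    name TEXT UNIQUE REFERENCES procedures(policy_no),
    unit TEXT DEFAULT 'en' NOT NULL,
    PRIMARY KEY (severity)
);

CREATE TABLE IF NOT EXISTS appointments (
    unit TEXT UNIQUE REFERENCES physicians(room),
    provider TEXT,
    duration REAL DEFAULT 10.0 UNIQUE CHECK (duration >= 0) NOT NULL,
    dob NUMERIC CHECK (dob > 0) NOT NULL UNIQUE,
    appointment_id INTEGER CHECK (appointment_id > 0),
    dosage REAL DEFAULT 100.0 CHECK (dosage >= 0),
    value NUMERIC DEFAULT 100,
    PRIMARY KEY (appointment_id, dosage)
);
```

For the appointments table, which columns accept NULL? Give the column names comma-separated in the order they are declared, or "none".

unit, provider, value

- unit: a foreign key column may be NULL unless separately constrained → nullable.
- provider: no NOT NULL constraint applies → nullable.
- duration: declared NOT NULL → not nullable.
- dob: declared NOT NULL → not nullable.
- appointment_id: part of the PRIMARY KEY, which implies NOT NULL → not nullable.
- dosage: part of the PRIMARY KEY, which implies NOT NULL → not nullable.
- value: DEFAULT only fills an omitted column; an explicit NULL is still allowed → nullable.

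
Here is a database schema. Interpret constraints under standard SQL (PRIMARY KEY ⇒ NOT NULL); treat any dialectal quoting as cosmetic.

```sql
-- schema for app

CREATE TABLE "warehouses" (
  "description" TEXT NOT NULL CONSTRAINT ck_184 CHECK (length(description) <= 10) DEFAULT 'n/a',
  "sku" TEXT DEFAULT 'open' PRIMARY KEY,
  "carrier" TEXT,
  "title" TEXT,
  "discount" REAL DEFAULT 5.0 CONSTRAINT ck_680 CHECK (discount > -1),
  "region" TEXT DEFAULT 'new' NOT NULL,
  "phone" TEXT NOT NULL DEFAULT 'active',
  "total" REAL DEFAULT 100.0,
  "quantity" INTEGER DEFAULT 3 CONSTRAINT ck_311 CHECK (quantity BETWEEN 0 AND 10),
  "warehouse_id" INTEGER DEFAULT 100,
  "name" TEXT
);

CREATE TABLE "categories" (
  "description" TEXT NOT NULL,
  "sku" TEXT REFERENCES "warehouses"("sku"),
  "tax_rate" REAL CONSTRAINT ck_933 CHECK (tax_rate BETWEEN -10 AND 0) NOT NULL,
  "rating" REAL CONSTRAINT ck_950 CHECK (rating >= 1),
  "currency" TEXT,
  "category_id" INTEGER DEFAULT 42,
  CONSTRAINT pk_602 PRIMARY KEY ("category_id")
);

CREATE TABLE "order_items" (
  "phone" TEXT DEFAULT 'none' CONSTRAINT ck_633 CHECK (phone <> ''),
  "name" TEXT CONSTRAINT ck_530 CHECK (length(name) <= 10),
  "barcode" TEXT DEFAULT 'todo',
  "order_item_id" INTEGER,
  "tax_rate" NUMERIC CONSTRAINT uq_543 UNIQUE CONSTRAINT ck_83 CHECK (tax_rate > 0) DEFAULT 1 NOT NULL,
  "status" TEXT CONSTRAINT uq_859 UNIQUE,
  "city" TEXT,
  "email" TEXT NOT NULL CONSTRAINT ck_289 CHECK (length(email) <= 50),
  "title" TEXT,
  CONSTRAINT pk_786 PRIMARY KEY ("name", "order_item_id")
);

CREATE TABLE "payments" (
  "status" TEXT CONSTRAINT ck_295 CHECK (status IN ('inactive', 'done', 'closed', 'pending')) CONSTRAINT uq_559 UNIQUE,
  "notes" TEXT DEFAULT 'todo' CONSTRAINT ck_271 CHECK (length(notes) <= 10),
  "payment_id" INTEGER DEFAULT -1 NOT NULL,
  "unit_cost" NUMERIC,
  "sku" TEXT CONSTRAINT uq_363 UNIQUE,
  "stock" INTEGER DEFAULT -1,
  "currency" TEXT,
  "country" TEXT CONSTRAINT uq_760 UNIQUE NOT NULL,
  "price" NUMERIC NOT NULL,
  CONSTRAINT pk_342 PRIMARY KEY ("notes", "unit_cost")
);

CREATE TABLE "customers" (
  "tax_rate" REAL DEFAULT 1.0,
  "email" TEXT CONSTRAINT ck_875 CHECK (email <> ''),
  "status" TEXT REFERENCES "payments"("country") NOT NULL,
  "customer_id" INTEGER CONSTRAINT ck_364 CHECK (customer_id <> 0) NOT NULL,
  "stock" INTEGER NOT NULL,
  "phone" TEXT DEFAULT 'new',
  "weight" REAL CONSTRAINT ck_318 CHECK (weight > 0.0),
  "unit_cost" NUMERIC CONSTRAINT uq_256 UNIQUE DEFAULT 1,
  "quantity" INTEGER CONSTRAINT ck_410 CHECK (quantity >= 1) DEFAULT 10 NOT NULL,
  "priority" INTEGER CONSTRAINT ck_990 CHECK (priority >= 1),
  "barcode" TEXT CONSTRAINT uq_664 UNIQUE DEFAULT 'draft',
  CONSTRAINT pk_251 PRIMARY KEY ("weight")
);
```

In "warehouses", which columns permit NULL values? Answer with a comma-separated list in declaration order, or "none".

carrier, title, discount, total, quantity, warehouse_id, name

- description: declared NOT NULL → not nullable.
- sku: part of the PRIMARY KEY, which implies NOT NULL → not nullable.
- carrier: no NOT NULL constraint applies → nullable.
- title: no NOT NULL constraint applies → nullable.
- discount: CHECK does not forbid NULL (a CHECK constraint passes when its expression is NULL) → nullable.
- region: declared NOT NULL → not nullable.
- phone: declared NOT NULL → not nullable.
- total: DEFAULT only fills an omitted column; an explicit NULL is still allowed → nullable.
- quantity: CHECK does not forbid NULL (a CHECK constraint passes when its expression is NULL) → nullable.
- warehouse_id: DEFAULT only fills an omitted column; an explicit NULL is still allowed → nullable.
- name: no NOT NULL constraint applies → nullable.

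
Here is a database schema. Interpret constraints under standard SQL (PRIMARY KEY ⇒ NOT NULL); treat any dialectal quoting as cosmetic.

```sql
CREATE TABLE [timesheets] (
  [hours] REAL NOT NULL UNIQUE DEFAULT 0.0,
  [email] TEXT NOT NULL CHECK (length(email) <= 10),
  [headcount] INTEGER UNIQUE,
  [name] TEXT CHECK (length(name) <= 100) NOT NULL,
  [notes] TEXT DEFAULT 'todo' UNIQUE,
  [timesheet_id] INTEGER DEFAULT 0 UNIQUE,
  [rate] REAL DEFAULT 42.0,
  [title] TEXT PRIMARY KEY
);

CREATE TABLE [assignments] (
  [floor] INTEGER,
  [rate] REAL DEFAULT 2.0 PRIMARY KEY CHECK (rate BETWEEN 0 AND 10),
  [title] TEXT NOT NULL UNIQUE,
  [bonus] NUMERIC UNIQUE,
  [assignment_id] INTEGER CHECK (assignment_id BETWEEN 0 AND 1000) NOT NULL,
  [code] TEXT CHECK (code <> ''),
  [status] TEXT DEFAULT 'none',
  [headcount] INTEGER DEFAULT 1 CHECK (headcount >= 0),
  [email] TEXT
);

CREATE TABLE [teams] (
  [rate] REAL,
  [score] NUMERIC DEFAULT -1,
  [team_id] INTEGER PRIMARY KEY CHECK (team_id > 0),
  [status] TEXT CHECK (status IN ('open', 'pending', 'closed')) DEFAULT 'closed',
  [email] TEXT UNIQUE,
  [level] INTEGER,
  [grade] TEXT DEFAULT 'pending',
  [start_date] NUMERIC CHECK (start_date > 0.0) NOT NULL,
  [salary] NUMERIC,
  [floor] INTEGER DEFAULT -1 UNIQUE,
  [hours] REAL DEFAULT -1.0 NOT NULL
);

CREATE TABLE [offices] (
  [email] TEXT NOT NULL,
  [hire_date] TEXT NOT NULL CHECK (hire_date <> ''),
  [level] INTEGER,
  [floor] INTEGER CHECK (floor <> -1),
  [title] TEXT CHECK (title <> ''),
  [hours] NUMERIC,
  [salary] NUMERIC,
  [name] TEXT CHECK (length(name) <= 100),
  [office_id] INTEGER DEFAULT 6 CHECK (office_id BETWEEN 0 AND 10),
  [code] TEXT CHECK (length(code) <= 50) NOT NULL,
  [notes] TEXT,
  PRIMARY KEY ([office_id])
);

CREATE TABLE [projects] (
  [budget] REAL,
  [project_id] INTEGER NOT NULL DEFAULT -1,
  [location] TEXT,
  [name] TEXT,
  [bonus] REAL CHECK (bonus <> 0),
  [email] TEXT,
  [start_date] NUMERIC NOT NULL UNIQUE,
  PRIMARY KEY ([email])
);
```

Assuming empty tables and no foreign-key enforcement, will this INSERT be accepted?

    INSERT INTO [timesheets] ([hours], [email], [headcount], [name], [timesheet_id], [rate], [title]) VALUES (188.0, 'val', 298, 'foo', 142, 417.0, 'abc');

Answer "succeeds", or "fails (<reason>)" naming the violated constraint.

NOT NULL columns: email is supplied; hours is supplied; name is supplied; title is supplied.
CHECK constraints: 'val' satisfies (length(email) <= 10); 'foo' satisfies (length(name) <= 100).
No constraint is violated.

succeeds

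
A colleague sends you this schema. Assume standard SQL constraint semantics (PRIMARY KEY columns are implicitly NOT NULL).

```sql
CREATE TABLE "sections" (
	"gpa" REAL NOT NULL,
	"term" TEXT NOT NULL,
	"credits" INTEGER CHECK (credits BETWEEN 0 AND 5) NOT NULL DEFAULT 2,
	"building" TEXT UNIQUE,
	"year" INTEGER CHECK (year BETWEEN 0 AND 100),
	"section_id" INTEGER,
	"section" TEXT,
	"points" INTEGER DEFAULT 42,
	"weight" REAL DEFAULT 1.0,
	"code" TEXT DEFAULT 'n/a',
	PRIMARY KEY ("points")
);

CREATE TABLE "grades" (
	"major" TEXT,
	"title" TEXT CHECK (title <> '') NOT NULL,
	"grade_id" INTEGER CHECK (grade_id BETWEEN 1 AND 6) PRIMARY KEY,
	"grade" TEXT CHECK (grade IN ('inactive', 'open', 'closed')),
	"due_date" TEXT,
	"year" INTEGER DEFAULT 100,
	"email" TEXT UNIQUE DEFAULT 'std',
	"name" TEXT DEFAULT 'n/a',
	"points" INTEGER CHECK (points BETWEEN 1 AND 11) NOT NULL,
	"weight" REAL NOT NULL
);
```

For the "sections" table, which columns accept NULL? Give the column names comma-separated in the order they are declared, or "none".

- gpa: declared NOT NULL → not nullable.
- term: declared NOT NULL → not nullable.
- credits: declared NOT NULL → not nullable.
- building: UNIQUE does not imply NOT NULL → nullable.
- year: CHECK does not forbid NULL (a CHECK constraint passes when its expression is NULL) → nullable.
- section_id: no NOT NULL constraint applies → nullable.
- section: no NOT NULL constraint applies → nullable.
- points: part of the PRIMARY KEY, which implies NOT NULL → not nullable.
- weight: DEFAULT only fills an omitted column; an explicit NULL is still allowed → nullable.
- code: DEFAULT only fills an omitted column; an explicit NULL is still allowed → nullable.

building, year, section_id, section, weight, code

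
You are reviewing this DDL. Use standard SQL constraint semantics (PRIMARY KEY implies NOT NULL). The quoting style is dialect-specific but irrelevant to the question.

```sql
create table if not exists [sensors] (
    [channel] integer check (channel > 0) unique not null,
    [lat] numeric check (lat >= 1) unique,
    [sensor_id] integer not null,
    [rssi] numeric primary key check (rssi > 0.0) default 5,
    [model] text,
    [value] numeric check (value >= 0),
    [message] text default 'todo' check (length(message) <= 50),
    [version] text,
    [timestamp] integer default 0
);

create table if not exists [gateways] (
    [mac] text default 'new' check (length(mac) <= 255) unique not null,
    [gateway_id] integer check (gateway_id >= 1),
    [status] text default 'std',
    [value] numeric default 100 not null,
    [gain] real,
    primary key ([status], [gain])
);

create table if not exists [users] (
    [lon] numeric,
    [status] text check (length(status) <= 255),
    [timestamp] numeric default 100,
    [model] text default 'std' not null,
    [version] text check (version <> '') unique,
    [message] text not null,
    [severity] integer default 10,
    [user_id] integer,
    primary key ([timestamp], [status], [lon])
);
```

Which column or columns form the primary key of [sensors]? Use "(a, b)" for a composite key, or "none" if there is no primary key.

rssi

rssi is declared PRIMARY KEY inline on the column.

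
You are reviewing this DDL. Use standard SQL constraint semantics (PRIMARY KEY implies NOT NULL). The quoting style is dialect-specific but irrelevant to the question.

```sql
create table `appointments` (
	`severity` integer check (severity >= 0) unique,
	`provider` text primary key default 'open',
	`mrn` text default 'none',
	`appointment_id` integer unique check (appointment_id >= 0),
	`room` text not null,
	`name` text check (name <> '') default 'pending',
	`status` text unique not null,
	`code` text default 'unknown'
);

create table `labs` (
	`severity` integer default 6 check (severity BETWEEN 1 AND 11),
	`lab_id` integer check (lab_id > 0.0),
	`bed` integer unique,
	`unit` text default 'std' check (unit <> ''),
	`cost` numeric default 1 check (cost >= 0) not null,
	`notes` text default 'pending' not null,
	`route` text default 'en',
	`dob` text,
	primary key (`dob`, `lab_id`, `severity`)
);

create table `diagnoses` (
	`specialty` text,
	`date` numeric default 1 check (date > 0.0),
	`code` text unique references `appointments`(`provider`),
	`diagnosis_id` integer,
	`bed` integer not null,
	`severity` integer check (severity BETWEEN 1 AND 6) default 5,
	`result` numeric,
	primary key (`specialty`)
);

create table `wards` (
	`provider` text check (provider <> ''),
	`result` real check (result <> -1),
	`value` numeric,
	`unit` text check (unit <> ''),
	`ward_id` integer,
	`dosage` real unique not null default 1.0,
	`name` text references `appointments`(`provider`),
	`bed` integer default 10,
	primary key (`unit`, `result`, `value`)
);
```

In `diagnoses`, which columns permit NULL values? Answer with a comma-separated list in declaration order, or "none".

- specialty: part of the PRIMARY KEY, which implies NOT NULL → not nullable.
- date: CHECK does not forbid NULL (a CHECK constraint passes when its expression is NULL) → nullable.
- code: a foreign key column may be NULL unless separately constrained → nullable.
- diagnosis_id: no NOT NULL constraint applies → nullable.
- bed: declared NOT NULL → not nullable.
- severity: CHECK does not forbid NULL (a CHECK constraint passes when its expression is NULL) → nullable.
- result: no NOT NULL constraint applies → nullable.

date, code, diagnosis_id, severity, result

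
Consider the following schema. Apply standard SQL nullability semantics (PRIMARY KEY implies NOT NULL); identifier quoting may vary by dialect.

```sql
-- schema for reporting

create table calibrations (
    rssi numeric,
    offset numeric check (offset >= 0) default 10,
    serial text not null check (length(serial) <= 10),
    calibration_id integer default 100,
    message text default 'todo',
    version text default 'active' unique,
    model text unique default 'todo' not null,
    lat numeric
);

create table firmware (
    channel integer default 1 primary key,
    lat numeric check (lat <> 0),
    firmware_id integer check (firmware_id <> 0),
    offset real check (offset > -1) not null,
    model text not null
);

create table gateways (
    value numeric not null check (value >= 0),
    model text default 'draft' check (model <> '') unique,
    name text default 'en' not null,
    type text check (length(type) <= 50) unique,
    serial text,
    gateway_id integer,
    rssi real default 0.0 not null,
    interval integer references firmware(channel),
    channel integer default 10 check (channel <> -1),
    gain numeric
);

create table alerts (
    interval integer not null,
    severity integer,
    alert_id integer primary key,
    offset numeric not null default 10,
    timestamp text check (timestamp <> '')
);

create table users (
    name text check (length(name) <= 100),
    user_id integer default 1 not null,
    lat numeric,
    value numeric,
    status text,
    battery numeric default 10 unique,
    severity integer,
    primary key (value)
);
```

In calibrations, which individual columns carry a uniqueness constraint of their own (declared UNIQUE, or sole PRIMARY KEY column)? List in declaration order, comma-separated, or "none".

- rssi: no UNIQUE or single-column PK constraint.
- offset: no UNIQUE or single-column PK constraint.
- serial: no UNIQUE or single-column PK constraint.
- calibration_id: no UNIQUE or single-column PK constraint.
- message: no UNIQUE or single-column PK constraint.
- version: declared UNIQUE → unique.
- model: declared UNIQUE → unique.
- lat: no UNIQUE or single-column PK constraint.

version, model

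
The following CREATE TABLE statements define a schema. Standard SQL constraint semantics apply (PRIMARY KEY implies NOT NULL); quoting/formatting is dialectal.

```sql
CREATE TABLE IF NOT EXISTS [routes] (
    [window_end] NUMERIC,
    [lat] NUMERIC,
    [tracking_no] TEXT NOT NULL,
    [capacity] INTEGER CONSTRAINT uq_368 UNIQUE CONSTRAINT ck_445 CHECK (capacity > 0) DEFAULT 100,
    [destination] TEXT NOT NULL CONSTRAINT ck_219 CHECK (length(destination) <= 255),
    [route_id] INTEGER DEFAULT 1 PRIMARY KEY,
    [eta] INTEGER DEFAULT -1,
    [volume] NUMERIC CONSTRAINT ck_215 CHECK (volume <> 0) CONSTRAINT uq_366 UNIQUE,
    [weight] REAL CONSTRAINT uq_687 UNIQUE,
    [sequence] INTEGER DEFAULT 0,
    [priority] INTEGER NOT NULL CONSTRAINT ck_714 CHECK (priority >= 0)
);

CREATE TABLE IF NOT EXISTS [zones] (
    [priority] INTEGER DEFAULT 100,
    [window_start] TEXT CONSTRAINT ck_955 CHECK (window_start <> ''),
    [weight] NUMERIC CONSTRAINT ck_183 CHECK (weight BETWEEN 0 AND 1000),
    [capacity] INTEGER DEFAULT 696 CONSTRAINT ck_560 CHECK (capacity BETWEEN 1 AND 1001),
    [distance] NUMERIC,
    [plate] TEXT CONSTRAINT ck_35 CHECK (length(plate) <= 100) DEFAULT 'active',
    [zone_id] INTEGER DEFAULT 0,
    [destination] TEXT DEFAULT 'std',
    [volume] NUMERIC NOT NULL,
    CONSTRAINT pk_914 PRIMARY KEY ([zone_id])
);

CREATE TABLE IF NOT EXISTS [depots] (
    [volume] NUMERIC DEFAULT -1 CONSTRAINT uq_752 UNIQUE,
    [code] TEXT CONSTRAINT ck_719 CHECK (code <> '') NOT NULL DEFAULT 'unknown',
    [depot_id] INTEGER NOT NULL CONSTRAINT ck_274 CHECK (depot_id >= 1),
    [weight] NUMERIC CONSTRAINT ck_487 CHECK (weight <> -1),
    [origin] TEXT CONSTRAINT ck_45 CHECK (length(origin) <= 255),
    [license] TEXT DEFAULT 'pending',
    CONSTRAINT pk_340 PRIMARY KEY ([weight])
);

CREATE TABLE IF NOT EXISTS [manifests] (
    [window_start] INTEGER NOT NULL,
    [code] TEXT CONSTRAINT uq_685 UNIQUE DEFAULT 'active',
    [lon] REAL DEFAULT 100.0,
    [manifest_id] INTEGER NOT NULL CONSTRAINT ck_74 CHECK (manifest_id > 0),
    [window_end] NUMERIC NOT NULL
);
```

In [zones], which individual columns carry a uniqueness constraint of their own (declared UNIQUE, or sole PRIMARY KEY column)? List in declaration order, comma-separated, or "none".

- priority: no UNIQUE or single-column PK constraint.
- window_start: no UNIQUE or single-column PK constraint.
- weight: no UNIQUE or single-column PK constraint.
- capacity: no UNIQUE or single-column PK constraint.
- distance: no UNIQUE or single-column PK constraint.
- plate: no UNIQUE or single-column PK constraint.
- zone_id: single-column PRIMARY KEY → unique.
- destination: no UNIQUE or single-column PK constraint.
- volume: no UNIQUE or single-column PK constraint.

zone_id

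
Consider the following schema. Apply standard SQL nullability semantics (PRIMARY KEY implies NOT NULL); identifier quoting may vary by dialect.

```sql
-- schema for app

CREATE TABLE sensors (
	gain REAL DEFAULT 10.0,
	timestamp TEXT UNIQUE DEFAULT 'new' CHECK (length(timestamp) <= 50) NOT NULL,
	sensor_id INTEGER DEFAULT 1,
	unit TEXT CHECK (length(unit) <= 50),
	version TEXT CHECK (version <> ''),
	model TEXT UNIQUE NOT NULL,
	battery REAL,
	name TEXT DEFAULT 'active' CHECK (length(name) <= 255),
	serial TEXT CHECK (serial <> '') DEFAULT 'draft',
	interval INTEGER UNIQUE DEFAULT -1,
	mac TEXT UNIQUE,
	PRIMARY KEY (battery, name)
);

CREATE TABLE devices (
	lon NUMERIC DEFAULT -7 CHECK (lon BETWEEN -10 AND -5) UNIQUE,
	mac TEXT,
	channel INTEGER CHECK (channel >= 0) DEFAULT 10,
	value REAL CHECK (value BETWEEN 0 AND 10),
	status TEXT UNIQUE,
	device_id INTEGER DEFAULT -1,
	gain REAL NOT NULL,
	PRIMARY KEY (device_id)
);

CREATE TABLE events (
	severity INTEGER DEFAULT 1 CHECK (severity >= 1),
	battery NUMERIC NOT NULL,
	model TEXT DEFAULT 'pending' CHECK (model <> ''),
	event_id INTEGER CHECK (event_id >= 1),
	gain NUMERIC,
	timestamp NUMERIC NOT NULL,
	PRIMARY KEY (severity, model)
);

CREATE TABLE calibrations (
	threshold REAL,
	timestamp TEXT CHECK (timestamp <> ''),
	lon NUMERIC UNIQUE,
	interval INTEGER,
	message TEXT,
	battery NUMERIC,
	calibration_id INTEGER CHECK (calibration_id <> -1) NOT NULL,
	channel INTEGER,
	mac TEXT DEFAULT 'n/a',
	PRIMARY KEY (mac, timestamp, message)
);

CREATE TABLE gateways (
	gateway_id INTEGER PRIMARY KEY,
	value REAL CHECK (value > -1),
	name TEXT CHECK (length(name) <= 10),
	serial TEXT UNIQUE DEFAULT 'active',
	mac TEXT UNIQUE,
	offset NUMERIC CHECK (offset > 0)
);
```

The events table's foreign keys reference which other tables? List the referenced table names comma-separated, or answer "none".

none

No column in events has a REFERENCES clause.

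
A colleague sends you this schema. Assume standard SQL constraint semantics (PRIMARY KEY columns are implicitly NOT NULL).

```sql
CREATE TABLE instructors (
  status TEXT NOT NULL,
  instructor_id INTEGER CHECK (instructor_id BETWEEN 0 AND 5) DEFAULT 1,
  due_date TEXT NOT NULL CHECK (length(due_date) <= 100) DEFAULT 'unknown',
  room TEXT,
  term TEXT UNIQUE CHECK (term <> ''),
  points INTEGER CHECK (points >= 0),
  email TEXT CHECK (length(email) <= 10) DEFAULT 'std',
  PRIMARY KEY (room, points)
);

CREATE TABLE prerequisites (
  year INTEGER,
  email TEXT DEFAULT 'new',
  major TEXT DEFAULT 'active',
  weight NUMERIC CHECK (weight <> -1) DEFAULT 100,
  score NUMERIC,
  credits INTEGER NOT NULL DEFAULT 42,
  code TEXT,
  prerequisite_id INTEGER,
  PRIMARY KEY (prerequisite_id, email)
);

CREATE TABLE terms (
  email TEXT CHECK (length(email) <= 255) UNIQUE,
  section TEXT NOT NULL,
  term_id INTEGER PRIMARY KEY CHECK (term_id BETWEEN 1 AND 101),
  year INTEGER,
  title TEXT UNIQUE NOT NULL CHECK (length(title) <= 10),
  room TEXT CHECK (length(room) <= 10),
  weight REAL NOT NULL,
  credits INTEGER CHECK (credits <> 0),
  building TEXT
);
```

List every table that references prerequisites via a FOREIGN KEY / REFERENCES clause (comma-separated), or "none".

none

No REFERENCES clause anywhere in the schema names prerequisites.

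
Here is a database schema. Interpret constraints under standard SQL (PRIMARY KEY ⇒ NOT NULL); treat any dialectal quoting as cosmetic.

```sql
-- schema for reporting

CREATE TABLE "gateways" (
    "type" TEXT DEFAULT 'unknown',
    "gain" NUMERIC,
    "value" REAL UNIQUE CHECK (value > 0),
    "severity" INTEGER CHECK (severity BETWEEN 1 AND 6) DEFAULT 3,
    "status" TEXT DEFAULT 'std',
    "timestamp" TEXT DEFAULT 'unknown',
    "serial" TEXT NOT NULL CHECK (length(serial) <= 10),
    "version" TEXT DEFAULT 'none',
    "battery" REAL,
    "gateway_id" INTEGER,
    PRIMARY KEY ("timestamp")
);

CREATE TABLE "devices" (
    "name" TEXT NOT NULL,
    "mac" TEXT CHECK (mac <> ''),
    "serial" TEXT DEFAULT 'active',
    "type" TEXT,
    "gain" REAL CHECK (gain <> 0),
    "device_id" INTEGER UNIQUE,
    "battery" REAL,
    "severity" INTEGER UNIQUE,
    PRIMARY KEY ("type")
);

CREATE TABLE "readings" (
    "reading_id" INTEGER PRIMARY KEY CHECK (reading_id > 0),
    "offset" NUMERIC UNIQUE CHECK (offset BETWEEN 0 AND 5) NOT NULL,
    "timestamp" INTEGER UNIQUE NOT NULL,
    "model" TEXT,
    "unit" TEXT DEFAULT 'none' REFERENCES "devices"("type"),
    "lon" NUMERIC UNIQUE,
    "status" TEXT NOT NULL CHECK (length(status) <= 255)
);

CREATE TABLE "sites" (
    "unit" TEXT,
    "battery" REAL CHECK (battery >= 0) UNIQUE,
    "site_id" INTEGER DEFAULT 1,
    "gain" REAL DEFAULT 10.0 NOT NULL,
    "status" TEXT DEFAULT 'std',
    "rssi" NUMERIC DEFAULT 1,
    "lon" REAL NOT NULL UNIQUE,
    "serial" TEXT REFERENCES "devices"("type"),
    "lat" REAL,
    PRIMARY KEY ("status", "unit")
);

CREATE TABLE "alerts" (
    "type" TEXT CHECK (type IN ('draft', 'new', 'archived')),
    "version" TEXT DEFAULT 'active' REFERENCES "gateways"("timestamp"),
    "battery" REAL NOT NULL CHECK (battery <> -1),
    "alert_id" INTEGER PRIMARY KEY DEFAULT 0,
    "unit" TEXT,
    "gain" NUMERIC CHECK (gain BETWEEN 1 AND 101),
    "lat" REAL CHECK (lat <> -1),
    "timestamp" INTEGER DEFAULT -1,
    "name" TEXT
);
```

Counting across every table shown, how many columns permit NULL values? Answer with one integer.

29

gateways: 8 nullable (type, gain, value, severity, status, version, battery, gateway_id — PK (timestamp) and explicit NOT NULL columns excluded).
devices: 6 nullable (mac, serial, gain, device_id, battery, severity — PK (type) and explicit NOT NULL columns excluded).
readings: 3 nullable (model, unit, lon — PK (reading_id) and explicit NOT NULL columns excluded).
sites: 5 nullable (battery, site_id, rssi, serial, lat — PK (status, unit) and explicit NOT NULL columns excluded).
alerts: 7 nullable (type, version, unit, gain, lat, timestamp, name — PK (alert_id) and explicit NOT NULL columns excluded).
Total: 8 + 6 + 3 + 5 + 7 = 29.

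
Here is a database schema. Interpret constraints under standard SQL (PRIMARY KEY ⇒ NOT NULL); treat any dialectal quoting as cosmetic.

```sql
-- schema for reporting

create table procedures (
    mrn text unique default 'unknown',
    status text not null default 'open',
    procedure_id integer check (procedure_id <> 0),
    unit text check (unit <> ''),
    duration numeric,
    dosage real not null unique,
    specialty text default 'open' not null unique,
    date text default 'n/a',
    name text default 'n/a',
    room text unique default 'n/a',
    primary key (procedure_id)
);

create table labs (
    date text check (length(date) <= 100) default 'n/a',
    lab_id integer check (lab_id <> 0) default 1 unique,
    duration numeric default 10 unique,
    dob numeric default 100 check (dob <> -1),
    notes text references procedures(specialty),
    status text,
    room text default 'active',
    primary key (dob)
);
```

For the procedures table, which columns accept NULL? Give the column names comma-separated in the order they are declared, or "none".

mrn, unit, duration, date, name, room

- mrn: UNIQUE does not imply NOT NULL → nullable.
- status: declared NOT NULL → not nullable.
- procedure_id: part of the PRIMARY KEY, which implies NOT NULL → not nullable.
- unit: CHECK does not forbid NULL (a CHECK constraint passes when its expression is NULL) → nullable.
- duration: no NOT NULL constraint applies → nullable.
- dosage: declared NOT NULL → not nullable.
- specialty: declared NOT NULL → not nullable.
- date: DEFAULT only fills an omitted column; an explicit NULL is still allowed → nullable.
- name: DEFAULT only fills an omitted column; an explicit NULL is still allowed → nullable.
- room: UNIQUE does not imply NOT NULL → nullable.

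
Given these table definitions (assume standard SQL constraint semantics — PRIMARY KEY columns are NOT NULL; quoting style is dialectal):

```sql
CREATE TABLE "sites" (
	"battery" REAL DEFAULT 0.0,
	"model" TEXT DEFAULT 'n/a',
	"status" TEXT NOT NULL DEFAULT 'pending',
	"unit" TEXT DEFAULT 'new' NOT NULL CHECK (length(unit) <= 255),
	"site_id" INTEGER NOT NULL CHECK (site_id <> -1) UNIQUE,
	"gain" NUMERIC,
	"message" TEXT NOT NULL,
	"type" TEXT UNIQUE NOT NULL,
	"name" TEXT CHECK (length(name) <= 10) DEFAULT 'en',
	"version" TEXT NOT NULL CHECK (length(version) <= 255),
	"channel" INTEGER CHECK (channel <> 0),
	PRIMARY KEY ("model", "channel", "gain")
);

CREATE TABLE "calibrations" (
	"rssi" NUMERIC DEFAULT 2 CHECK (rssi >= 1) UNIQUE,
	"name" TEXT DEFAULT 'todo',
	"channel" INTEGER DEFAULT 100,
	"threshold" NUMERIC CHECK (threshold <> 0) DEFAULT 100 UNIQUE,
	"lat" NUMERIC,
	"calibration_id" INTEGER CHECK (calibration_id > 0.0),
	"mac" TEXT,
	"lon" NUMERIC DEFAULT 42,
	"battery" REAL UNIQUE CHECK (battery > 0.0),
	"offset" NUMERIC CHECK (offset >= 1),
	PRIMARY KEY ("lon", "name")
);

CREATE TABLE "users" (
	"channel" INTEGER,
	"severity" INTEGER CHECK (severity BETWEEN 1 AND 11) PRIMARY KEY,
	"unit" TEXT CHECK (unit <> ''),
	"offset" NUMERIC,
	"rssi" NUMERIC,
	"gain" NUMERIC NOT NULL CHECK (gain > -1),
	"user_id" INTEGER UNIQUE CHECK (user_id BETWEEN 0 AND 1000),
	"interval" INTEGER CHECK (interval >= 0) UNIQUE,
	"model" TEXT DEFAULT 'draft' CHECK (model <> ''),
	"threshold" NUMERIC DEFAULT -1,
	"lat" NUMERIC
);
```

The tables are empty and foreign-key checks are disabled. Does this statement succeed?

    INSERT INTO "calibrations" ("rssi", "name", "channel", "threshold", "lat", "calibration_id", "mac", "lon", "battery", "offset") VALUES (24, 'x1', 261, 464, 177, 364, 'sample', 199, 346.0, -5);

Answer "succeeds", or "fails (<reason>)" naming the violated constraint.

fails (CHECK on offset)

The value -5 for offset violates CHECK (offset >= 1).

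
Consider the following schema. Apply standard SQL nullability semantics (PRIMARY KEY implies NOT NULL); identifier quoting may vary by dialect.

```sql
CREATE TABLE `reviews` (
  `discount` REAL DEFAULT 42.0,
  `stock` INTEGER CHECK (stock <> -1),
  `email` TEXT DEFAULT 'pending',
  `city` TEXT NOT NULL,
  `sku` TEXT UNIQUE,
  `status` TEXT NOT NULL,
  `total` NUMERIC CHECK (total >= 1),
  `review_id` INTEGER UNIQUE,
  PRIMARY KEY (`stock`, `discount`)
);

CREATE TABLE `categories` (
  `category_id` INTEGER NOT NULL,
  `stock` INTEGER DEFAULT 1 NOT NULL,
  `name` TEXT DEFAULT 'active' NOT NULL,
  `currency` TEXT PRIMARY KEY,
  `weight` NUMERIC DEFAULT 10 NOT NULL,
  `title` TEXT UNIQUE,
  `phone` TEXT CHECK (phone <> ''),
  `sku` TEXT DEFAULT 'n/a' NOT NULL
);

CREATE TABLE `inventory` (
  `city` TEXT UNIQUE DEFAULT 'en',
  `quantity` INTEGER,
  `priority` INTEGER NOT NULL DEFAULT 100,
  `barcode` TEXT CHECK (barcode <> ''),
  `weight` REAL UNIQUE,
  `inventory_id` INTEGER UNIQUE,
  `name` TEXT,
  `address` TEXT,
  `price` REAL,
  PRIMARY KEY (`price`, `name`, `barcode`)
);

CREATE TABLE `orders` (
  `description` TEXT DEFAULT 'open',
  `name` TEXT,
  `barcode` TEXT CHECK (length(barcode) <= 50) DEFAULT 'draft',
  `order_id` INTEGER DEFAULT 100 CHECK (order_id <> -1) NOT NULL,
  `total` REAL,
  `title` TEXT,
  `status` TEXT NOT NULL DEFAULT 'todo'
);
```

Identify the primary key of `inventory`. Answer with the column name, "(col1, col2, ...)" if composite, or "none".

A table-level PRIMARY KEY clause names 3 columns: price, name, barcode.
This is a composite key — the combination is unique, not each column individually.

(price, name, barcode)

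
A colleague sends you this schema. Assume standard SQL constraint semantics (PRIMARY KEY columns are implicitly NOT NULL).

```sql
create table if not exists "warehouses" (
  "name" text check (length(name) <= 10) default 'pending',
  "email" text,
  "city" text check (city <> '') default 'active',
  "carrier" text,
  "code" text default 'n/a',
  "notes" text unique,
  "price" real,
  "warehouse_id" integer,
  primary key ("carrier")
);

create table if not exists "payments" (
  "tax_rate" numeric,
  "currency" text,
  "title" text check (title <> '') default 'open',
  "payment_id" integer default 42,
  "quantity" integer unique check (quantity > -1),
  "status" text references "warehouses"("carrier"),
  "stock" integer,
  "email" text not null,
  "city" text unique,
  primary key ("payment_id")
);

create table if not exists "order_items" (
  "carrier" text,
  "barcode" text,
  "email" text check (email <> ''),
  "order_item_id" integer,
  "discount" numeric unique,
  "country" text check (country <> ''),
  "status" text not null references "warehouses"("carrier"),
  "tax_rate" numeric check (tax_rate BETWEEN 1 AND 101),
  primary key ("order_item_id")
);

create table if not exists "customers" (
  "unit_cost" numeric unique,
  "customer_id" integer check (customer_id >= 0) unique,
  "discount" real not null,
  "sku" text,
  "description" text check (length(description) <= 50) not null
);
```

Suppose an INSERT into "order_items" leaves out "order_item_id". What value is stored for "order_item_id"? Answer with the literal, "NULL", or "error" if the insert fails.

error

order_item_id has no DEFAULT clause.
Omitting it would insert NULL, but it is part of the PRIMARY KEY, so the INSERT fails.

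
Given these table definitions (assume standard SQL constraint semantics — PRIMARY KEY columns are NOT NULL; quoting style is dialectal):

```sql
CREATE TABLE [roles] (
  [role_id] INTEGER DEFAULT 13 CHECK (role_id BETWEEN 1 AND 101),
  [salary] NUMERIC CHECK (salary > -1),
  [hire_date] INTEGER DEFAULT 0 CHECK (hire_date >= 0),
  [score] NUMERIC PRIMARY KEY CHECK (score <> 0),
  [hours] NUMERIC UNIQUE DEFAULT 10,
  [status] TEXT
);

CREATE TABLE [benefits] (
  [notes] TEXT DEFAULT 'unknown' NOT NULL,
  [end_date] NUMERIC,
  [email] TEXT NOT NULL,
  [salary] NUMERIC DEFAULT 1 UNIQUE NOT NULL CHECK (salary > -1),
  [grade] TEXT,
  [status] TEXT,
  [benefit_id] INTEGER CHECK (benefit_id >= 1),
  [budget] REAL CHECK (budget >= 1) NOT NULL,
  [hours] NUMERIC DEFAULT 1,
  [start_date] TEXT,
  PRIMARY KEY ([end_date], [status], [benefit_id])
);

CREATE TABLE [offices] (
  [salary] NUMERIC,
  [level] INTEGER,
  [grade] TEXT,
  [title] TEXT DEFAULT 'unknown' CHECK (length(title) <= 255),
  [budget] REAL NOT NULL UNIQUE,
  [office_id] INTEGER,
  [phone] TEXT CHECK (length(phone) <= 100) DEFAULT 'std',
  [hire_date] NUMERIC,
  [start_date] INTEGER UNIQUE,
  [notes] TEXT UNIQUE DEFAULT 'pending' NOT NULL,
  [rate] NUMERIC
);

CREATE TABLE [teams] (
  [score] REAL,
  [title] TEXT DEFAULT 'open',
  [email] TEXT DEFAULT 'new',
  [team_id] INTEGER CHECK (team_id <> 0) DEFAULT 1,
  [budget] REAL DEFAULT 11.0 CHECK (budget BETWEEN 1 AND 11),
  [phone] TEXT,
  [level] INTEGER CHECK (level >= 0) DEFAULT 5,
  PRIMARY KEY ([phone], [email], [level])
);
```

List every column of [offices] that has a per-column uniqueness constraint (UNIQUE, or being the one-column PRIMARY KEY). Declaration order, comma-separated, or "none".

- salary: no UNIQUE or single-column PK constraint.
- level: no UNIQUE or single-column PK constraint.
- grade: no UNIQUE or single-column PK constraint.
- title: no UNIQUE or single-column PK constraint.
- budget: declared UNIQUE → unique.
- office_id: no UNIQUE or single-column PK constraint.
- phone: no UNIQUE or single-column PK constraint.
- hire_date: no UNIQUE or single-column PK constraint.
- start_date: declared UNIQUE → unique.
- notes: declared UNIQUE → unique.
- rate: no UNIQUE or single-column PK constraint.

budget, start_date, notes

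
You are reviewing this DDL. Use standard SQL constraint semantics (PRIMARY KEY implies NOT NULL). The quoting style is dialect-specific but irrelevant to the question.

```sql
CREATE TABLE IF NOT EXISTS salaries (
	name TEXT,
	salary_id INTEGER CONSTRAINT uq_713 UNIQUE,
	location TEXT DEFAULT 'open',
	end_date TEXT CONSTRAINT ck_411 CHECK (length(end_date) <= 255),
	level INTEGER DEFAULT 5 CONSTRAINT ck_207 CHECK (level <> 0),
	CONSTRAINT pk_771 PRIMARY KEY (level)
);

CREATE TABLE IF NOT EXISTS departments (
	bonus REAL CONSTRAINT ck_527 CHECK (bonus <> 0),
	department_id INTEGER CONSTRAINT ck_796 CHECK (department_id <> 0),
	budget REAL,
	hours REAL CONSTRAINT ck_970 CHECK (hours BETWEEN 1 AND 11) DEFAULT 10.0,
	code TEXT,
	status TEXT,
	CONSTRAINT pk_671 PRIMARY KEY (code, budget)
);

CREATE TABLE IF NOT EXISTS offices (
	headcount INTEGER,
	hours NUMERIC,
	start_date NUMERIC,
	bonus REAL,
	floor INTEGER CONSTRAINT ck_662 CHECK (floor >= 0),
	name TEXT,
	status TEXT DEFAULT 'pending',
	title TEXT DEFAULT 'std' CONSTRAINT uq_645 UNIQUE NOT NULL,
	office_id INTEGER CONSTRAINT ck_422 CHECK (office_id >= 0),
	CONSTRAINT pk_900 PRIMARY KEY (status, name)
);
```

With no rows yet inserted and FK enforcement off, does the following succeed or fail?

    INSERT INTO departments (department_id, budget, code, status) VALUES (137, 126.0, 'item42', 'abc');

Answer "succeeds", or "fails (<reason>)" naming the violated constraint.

succeeds

NOT NULL columns: budget is supplied; code is supplied.
CHECK constraints: 137 satisfies (department_id <> 0).
No constraint is violated.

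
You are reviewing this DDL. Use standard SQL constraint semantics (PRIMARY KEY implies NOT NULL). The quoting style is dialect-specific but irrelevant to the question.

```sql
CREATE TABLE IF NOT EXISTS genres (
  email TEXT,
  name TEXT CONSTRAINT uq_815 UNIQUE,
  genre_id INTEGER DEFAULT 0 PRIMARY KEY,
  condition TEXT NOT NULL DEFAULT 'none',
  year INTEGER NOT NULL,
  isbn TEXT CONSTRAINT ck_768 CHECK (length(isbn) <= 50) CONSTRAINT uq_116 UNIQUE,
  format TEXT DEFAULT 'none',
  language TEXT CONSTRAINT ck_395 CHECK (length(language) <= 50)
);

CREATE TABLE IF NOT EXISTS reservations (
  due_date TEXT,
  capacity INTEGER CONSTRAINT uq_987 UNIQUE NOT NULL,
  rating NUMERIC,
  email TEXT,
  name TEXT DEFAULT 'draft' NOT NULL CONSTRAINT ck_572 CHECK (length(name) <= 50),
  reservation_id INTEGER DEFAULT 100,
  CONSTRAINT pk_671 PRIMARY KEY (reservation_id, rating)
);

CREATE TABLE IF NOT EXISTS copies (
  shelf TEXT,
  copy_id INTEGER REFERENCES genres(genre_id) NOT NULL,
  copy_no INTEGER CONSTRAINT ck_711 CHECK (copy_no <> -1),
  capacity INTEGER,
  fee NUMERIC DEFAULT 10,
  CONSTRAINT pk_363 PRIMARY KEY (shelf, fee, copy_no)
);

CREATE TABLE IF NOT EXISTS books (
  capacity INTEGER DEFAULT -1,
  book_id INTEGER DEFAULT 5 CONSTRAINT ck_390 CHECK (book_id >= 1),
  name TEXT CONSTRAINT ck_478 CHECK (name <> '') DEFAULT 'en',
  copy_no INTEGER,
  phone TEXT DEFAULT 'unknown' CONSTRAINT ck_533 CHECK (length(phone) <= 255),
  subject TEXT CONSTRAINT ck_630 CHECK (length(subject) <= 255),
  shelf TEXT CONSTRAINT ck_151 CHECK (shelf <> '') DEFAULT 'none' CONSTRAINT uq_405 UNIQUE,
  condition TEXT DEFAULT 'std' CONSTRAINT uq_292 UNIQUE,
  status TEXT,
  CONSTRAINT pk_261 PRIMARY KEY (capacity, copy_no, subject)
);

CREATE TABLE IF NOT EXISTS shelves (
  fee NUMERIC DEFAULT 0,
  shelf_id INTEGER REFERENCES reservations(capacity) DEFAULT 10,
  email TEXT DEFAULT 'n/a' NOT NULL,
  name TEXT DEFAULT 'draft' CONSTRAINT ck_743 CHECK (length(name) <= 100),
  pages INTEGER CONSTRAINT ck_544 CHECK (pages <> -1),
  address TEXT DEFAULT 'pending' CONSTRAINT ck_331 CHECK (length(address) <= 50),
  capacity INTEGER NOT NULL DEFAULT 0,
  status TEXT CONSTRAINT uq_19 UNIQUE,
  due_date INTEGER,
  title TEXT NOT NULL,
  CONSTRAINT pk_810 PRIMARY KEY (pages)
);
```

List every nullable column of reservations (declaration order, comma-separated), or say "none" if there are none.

- due_date: no NOT NULL constraint applies → nullable.
- capacity: declared NOT NULL → not nullable.
- rating: part of the PRIMARY KEY, which implies NOT NULL → not nullable.
- email: no NOT NULL constraint applies → nullable.
- name: declared NOT NULL → not nullable.
- reservation_id: part of the PRIMARY KEY, which implies NOT NULL → not nullable.

due_date, email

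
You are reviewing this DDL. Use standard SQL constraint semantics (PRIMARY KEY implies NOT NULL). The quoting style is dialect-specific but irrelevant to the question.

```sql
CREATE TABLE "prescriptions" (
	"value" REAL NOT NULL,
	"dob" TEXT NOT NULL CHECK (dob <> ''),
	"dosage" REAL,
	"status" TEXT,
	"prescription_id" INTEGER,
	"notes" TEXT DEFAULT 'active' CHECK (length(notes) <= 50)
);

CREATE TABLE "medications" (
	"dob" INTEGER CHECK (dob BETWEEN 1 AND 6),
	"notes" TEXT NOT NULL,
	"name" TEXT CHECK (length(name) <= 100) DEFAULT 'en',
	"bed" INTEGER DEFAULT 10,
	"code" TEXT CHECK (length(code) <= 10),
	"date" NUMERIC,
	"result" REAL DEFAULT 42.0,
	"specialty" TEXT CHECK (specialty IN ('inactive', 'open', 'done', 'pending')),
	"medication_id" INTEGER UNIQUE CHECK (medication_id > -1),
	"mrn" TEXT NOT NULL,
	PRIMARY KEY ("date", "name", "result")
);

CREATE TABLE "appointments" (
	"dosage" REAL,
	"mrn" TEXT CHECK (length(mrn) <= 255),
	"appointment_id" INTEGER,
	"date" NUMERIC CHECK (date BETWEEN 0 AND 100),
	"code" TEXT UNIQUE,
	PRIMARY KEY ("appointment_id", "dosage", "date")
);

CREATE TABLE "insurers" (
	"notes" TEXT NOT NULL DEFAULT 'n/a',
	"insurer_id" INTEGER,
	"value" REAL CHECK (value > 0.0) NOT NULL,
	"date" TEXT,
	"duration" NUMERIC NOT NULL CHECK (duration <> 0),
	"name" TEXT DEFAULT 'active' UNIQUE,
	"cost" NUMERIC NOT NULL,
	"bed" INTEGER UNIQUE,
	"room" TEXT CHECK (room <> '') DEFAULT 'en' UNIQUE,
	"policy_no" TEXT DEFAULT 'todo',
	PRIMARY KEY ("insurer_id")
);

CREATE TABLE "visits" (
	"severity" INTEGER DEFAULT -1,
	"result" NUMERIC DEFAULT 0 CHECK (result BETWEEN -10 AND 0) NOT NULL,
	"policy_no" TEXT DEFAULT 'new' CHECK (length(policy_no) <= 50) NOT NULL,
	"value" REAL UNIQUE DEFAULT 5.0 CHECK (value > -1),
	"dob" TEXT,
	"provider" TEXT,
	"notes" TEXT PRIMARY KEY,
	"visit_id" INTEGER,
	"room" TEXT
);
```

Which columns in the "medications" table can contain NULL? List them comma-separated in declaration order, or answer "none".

- dob: CHECK does not forbid NULL (a CHECK constraint passes when its expression is NULL) → nullable.
- notes: declared NOT NULL → not nullable.
- name: part of the PRIMARY KEY, which implies NOT NULL → not nullable.
- bed: DEFAULT only fills an omitted column; an explicit NULL is still allowed → nullable.
- code: CHECK does not forbid NULL (a CHECK constraint passes when its expression is NULL) → nullable.
- date: part of the PRIMARY KEY, which implies NOT NULL → not nullable.
- result: part of the PRIMARY KEY, which implies NOT NULL → not nullable.
- specialty: CHECK does not forbid NULL (a CHECK constraint passes when its expression is NULL) → nullable.
- medication_id: CHECK does not forbid NULL (a CHECK constraint passes when its expression is NULL) → nullable.
- mrn: declared NOT NULL → not nullable.

dob, bed, code, specialty, medication_id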